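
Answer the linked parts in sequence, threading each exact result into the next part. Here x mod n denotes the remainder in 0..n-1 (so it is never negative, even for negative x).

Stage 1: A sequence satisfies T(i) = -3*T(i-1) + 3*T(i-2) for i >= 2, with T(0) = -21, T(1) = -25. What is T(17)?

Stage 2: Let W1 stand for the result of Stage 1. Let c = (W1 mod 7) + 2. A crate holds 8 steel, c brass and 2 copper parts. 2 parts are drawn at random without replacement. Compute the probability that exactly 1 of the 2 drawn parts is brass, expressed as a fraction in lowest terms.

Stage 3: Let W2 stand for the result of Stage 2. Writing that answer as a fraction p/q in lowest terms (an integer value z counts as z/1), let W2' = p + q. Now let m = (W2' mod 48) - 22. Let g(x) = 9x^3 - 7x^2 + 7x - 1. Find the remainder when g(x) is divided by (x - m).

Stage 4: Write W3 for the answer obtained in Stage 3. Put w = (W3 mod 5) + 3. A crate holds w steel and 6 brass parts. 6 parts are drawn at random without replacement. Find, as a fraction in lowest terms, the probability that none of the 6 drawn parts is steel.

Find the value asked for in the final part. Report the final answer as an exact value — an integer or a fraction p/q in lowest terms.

Stage 1: T(2) = -3*(-25) + 3*(-21) = 12; iterating: T(2)=12, T(3)=-111, T(4)=369, T(5)=-1440, T(6)=5427, T(7)=-20601, T(8)=78084, T(9)=-296055, T(10)=1122417, T(11)=-4255416, T(12)=16133499, T(13)=-61166745, T(14)=231900732, T(15)=-879202431, T(16)=3333309489, T(17)=-12637535760; answer -12637535760
Stage 2: W1 = -12637535760; c = 6; total draws C(16,2) = 120; favorable C(6,1)*C(10,1) = 60; P = 1/2; answer 1/2
Stage 3: W2 = 1/2; threaded value p + q = 3; m = -19; remainder = value at the root: 9*(-19)^3 - 7*(-19)^2 + 7*(-19)^1 - 1 = (-61731) + (-2527) + (-133) + (-1) = -64392; answer -64392
Stage 4: W3 = -64392; w = 6; total draws C(12,6) = 924; favorable C(6,6) = 1; P = 1/924; answer 1/924

1/924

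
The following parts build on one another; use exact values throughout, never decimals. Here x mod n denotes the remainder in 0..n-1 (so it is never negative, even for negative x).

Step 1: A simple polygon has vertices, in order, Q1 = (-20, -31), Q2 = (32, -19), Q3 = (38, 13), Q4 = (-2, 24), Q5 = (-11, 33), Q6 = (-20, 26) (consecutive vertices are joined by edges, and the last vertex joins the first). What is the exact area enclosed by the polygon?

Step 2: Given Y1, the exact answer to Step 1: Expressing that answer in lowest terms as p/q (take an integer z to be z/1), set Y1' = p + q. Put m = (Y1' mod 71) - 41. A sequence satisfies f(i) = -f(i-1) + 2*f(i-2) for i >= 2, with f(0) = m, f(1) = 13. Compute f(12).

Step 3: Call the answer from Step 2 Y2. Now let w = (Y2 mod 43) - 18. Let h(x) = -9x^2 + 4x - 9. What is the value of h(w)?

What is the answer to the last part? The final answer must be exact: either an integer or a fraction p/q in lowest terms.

Step 1: cross terms: (-20*-19 - 32*-31)=1372, (32*13 - 38*-19)=1138, (38*24 - -2*13)=938, (-2*33 - -11*24)=198, (-11*26 - -20*33)=374, (-20*-31 - -20*26)=1140; twice the area = |5160| = 5160; area = 2580; answer 2580
Step 2: Y1 = 2580; threaded value p + q = 2581; m = -16; f(2) = -1*(13) + 2*(-16) = -45; iterating: f(2)=-45, f(3)=71, f(4)=-161, f(5)=303, f(6)=-625, f(7)=1231, f(8)=-2481, f(9)=4943, f(10)=-9905, f(11)=19791, f(12)=-39601; answer -39601
Step 3: Y2 = -39601; w = -16; -9*(-16)^2 + 4*(-16)^1 - 9 = (-2304) + (-64) + (-9) = -2377; answer -2377

-2377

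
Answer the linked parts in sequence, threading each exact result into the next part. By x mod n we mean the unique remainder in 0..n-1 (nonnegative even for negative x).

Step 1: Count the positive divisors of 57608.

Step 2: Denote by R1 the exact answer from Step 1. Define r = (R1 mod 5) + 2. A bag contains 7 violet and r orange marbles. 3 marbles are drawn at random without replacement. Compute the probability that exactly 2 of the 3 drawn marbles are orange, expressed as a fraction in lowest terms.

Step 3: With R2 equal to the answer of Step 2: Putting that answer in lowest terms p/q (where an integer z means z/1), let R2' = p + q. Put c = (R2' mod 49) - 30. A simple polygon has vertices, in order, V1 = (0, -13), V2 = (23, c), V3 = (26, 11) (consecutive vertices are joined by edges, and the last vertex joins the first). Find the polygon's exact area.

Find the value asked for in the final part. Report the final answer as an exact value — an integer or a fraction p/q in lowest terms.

114

Step 1: 57608 = 2^3 * 19 * 379; number of divisors = (3+1) * (1+1) * (1+1) = 16; answer 16
Step 2: R1 = 16; r = 3; total draws C(10,3) = 120; favorable C(3,2)*C(7,1) = 21; P = 7/40; answer 7/40
Step 3: R2 = 7/40; threaded value p + q = 47; c = 17; cross terms: (0*17 - 23*-13)=299, (23*11 - 26*17)=-189, (26*-13 - 0*11)=-338; twice the area = |-228| = 228; area = 114; answer 114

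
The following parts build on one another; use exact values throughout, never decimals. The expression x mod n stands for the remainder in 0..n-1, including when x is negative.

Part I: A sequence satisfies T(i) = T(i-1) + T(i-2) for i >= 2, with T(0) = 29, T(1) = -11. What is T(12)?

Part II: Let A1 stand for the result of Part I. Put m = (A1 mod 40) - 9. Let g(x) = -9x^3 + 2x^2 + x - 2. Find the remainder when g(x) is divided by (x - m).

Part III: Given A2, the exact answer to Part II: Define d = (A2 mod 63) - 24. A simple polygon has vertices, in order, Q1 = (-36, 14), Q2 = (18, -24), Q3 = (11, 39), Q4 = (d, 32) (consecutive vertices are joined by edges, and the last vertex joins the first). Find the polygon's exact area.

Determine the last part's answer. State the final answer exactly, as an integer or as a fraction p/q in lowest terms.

Part I: T(2) = 1*(-11) + 1*(29) = 18; iterating: T(2)=18, T(3)=7, T(4)=25, T(5)=32, T(6)=57, T(7)=89, T(8)=146, T(9)=235, T(10)=381, T(11)=616, T(12)=997; answer 997
Part II: A1 = 997; m = 28; remainder = value at the root: -9*(28)^3 + 2*(28)^2 + 1*(28)^1 - 2 = (-197568) + (1568) + (28) + (-2) = -195974; answer -195974
Part III: A2 = -195974; d = -5; cross terms: (-36*-24 - 18*14)=612, (18*39 - 11*-24)=966, (11*32 - -5*39)=547, (-5*14 - -36*32)=1082; twice the area = |3207| = 3207; area = 3207/2; answer 3207/2

3207/2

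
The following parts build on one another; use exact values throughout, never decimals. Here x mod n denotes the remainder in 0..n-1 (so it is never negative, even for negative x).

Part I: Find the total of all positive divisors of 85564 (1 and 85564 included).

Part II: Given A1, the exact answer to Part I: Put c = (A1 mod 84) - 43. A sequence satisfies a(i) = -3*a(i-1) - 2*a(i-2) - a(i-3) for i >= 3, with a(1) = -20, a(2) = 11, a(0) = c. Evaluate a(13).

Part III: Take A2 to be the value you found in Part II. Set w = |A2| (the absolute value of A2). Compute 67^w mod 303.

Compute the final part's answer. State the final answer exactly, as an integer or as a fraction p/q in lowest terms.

61

Part I: 85564 = 2^2 * 21391; sigma = (1 + 2 + 4) * (1 + 21391) = 7 * 21392 = 149744; answer 149744
Part II: A1 = 149744; c = 13; a(3) = -3*(11) - 2*(-20) - 1*(13) = -6; iterating: a(3)=-6, a(4)=16, a(5)=-47, a(6)=115, a(7)=-267, a(8)=618, a(9)=-1435, a(10)=3336, a(11)=-7756, a(12)=18031, a(13)=-41917; answer -41917
Part III: A2 = -41917; w = 41917; squarings mod 303: 67^1=67, 67^2=247, 67^4=106, 67^8=25, 67^16=19, 67^32=58, 67^64=31, 67^128=52, 67^256=280, 67^512=226, 67^1024=172, 67^2048=193, 67^4096=283, 67^8192=97, 67^16384=16, 67^32768=256; 67^41917 = 67^1 * 67^4 * 67^8 * 67^16 * 67^32 * 67^128 * 67^256 * 67^512 * 67^8192 * 67^32768 = 61 (mod 303); answer 61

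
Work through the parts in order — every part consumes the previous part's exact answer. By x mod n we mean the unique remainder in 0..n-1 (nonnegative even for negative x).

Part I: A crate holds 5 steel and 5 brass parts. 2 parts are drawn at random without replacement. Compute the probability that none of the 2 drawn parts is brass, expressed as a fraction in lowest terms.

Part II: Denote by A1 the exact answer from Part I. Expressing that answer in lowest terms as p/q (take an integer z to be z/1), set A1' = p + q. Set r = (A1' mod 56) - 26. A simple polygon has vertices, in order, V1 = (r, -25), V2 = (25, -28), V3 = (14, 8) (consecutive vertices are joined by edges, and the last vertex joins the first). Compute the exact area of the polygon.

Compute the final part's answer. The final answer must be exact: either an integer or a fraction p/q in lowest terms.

Part I: total draws C(10,2) = 45; favorable C(5,2) = 10; P = 2/9; answer 2/9
Part II: A1 = 2/9; threaded value p + q = 11; r = -15; cross terms: (-15*-28 - 25*-25)=1045, (25*8 - 14*-28)=592, (14*-25 - -15*8)=-230; twice the area = |1407| = 1407; area = 1407/2; answer 1407/2

1407/2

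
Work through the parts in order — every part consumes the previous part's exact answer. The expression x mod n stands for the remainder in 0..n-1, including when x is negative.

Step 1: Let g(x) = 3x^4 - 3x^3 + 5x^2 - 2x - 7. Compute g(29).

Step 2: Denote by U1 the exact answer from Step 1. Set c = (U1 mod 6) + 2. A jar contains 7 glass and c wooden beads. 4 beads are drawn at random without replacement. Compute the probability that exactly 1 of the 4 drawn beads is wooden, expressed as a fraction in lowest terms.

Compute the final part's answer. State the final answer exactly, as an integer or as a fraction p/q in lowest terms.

5/9

Step 1: 3*(29)^4 - 3*(29)^3 + 5*(29)^2 - 2*(29)^1 - 7 = (2121843) + (-73167) + (4205) + (-58) + (-7) = 2052816; answer 2052816
Step 2: U1 = 2052816; c = 2; total draws C(9,4) = 126; favorable C(2,1)*C(7,3) = 70; P = 5/9; answer 5/9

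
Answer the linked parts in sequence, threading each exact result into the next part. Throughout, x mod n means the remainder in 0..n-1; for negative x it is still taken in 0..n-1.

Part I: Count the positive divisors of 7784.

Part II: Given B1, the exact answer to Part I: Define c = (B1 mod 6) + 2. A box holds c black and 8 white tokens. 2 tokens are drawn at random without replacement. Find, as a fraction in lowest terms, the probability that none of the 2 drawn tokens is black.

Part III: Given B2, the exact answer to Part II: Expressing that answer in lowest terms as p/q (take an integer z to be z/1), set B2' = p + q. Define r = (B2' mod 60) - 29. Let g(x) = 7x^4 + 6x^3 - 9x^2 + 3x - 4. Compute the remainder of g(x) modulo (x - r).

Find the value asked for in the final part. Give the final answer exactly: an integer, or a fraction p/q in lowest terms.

Part I: 7784 = 2^3 * 7 * 139; number of divisors = (3+1) * (1+1) * (1+1) = 16; answer 16
Part II: B1 = 16; c = 6; total draws C(14,2) = 91; favorable C(8,2) = 28; P = 4/13; answer 4/13
Part III: B2 = 4/13; threaded value p + q = 17; r = -12; remainder = value at the root: 7*(-12)^4 + 6*(-12)^3 - 9*(-12)^2 + 3*(-12)^1 - 4 = (145152) + (-10368) + (-1296) + (-36) + (-4) = 133448; answer 133448

133448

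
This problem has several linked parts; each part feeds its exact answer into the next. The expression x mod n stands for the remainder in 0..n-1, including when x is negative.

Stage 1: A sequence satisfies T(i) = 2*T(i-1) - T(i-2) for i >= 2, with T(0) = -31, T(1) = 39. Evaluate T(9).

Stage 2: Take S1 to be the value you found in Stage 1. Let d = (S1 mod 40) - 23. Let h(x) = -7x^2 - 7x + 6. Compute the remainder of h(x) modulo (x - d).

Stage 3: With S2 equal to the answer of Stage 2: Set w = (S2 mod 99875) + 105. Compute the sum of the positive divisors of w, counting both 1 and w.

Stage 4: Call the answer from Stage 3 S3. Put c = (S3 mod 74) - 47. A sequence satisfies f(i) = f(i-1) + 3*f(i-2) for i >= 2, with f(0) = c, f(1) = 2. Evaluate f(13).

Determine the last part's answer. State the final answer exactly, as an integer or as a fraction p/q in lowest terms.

Stage 1: T(2) = 2*(39) - 1*(-31) = 109; iterating: T(2)=109, T(3)=179, T(4)=249, T(5)=319, T(6)=389, T(7)=459, T(8)=529, T(9)=599; answer 599
Stage 2: S1 = 599; d = 16; remainder = value at the root: -7*(16)^2 - 7*(16)^1 + 6 = (-1792) + (-112) + (6) = -1898; answer -1898
Stage 3: S2 = -1898; w = 98082; 98082 = 2 * 3^2 * 5449; sigma = (1 + 2) * (1 + 3 + 9) * (1 + 5449) = 3 * 13 * 5450 = 212550; answer 212550
Stage 4: S3 = 212550; c = -25; f(2) = 1*(2) + 3*(-25) = -73; iterating: f(2)=-73, f(3)=-67, f(4)=-286, f(5)=-487, f(6)=-1345, f(7)=-2806, f(8)=-6841, f(9)=-15259, f(10)=-35782, f(11)=-81559, f(12)=-188905, f(13)=-433582; answer -433582

-433582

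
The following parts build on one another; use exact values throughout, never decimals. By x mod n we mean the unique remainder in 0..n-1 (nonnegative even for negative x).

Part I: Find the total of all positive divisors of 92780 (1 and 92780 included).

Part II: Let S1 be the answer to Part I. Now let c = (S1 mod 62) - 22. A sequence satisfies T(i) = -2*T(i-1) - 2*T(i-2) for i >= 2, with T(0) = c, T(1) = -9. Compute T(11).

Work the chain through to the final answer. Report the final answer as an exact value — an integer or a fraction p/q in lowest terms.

Part I: 92780 = 2^2 * 5 * 4639; sigma = (1 + 2 + 4) * (1 + 5) * (1 + 4639) = 7 * 6 * 4640 = 194880; answer 194880
Part II: S1 = 194880; c = -8; T(2) = -2*(-9) - 2*(-8) = 34; iterating: T(2)=34, T(3)=-50, T(4)=32, T(5)=36, T(6)=-136, T(7)=200, T(8)=-128, T(9)=-144, T(10)=544, T(11)=-800; answer -800

-800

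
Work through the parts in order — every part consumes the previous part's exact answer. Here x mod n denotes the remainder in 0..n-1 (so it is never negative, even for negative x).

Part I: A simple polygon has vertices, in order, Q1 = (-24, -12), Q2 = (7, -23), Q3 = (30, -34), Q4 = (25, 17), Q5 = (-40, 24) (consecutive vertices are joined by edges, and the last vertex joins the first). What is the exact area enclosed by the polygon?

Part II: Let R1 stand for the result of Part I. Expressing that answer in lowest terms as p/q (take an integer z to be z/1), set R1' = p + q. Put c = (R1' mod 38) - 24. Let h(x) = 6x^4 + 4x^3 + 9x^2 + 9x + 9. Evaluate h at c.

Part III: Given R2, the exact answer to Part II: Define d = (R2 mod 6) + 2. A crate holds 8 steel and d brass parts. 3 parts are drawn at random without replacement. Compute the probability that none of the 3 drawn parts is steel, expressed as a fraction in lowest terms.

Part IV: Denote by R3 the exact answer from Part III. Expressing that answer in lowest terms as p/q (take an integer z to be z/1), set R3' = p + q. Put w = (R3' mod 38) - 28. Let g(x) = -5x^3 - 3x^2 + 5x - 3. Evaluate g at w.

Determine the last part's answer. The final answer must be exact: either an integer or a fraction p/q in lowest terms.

13059

Part I: cross terms: (-24*-23 - 7*-12)=636, (7*-34 - 30*-23)=452, (30*17 - 25*-34)=1360, (25*24 - -40*17)=1280, (-40*-12 - -24*24)=1056; twice the area = |4784| = 4784; area = 2392; answer 2392
Part II: R1 = 2392; threaded value p + q = 2393; c = 13; 6*(13)^4 + 4*(13)^3 + 9*(13)^2 + 9*(13)^1 + 9 = (171366) + (8788) + (1521) + (117) + (9) = 181801; answer 181801
Part III: R2 = 181801; d = 3; total draws C(11,3) = 165; favorable C(3,3) = 1; P = 1/165; answer 1/165
Part IV: R3 = 1/165; threaded value p + q = 166; w = -14; -5*(-14)^3 - 3*(-14)^2 + 5*(-14)^1 - 3 = (13720) + (-588) + (-70) + (-3) = 13059; answer 13059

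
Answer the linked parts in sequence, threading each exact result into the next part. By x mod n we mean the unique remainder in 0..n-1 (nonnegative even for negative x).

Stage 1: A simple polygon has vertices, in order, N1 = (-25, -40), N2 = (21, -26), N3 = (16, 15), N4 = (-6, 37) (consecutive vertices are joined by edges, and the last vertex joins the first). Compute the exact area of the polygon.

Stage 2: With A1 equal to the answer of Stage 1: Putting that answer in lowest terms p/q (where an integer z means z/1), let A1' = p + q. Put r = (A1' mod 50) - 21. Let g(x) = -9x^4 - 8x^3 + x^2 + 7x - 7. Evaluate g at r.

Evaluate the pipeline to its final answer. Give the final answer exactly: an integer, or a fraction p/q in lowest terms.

Stage 1: cross terms: (-25*-26 - 21*-40)=1490, (21*15 - 16*-26)=731, (16*37 - -6*15)=682, (-6*-40 - -25*37)=1165; twice the area = |4068| = 4068; area = 2034; answer 2034
Stage 2: A1 = 2034; threaded value p + q = 2035; r = 14; -9*(14)^4 - 8*(14)^3 + 1*(14)^2 + 7*(14)^1 - 7 = (-345744) + (-21952) + (196) + (98) + (-7) = -367409; answer -367409

-367409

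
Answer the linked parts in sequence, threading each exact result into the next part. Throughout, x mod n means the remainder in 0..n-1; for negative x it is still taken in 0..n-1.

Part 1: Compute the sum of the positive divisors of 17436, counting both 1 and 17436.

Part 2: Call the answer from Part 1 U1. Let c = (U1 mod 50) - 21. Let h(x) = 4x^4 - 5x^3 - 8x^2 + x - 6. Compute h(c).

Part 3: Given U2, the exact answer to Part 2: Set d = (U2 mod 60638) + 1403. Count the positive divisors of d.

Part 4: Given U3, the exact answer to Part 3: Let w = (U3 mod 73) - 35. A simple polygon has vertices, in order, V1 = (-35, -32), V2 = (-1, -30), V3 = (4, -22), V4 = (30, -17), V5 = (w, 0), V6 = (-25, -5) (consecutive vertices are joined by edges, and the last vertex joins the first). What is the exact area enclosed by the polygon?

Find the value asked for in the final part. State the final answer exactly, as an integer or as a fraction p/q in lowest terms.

2005/2

Part 1: 17436 = 2^2 * 3 * 1453; sigma = (1 + 2 + 4) * (1 + 3) * (1 + 1453) = 7 * 4 * 1454 = 40712; answer 40712
Part 2: U1 = 40712; c = -9; 4*(-9)^4 - 5*(-9)^3 - 8*(-9)^2 + 1*(-9)^1 - 6 = (26244) + (3645) + (-648) + (-9) + (-6) = 29226; answer 29226
Part 3: U2 = 29226; d = 30629; 30629 = 109 * 281; number of divisors = (1+1) * (1+1) = 4; answer 4
Part 4: U3 = 4; w = -31; cross terms: (-35*-30 - -1*-32)=1018, (-1*-22 - 4*-30)=142, (4*-17 - 30*-22)=592, (30*0 - -31*-17)=-527, (-31*-5 - -25*0)=155, (-25*-32 - -35*-5)=625; twice the area = |2005| = 2005; area = 2005/2; answer 2005/2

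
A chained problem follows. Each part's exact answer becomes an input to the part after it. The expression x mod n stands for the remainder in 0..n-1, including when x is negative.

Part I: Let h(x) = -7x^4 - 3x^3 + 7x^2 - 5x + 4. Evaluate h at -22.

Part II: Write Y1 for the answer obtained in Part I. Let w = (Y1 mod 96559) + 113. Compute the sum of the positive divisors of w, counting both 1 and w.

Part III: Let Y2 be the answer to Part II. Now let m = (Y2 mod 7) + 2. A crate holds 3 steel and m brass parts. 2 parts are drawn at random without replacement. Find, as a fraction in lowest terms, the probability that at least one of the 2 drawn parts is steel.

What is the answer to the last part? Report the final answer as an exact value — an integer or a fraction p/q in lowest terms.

Part I: -7*(-22)^4 - 3*(-22)^3 + 7*(-22)^2 - 5*(-22)^1 + 4 = (-1639792) + (31944) + (3388) + (110) + (4) = -1604346; answer -1604346
Part II: Y1 = -1604346; w = 37270; 37270 = 2 * 5 * 3727; sigma = (1 + 2) * (1 + 5) * (1 + 3727) = 3 * 6 * 3728 = 67104; answer 67104
Part III: Y2 = 67104; m = 4; total draws C(7,2) = 21; complement C(4,2) = 6; favorable 21 - 6 = 15; P = 5/7; answer 5/7

5/7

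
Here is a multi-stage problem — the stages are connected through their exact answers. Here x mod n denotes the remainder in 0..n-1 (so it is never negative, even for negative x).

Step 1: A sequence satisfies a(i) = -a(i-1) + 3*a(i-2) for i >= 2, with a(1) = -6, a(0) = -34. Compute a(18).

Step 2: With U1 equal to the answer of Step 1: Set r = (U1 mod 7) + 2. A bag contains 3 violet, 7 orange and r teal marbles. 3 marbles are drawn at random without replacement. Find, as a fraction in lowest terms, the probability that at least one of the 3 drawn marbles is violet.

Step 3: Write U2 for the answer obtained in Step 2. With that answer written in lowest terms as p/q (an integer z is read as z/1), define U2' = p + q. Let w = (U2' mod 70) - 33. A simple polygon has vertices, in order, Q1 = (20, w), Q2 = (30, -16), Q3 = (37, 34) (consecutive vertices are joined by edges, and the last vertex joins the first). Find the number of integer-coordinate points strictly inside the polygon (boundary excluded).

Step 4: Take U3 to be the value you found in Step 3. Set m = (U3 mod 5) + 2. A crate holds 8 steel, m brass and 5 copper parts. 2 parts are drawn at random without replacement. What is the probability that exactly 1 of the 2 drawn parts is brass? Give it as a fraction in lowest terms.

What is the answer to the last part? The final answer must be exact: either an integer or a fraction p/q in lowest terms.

13/34

Step 1: a(2) = -1*(-6) + 3*(-34) = -96; iterating: a(2)=-96, a(3)=78, a(4)=-366, a(5)=600, a(6)=-1698, a(7)=3498, a(8)=-8592, a(9)=19086, a(10)=-44862, a(11)=102120, a(12)=-236706, a(13)=543066, a(14)=-1253184, a(15)=2882382, a(16)=-6641934, a(17)=15289080, a(18)=-35214882; answer -35214882
Step 2: U1 = -35214882; r = 6; total draws C(16,3) = 560; complement C(13,3) = 286; favorable 560 - 286 = 274; P = 137/280; answer 137/280
Step 3: U2 = 137/280; threaded value p + q = 417; w = 34; cross terms: (20*-16 - 30*34)=-1340, (30*34 - 37*-16)=1612, (37*34 - 20*34)=578; twice the area = |850| = 850; area = 425; boundary points = 10 + 1 + 17 = 28; strictly interior points = area - boundary/2 + 1 = 412; answer 412
Step 4: U3 = 412; m = 4; total draws C(17,2) = 136; favorable C(4,1)*C(13,1) = 52; P = 13/34; answer 13/34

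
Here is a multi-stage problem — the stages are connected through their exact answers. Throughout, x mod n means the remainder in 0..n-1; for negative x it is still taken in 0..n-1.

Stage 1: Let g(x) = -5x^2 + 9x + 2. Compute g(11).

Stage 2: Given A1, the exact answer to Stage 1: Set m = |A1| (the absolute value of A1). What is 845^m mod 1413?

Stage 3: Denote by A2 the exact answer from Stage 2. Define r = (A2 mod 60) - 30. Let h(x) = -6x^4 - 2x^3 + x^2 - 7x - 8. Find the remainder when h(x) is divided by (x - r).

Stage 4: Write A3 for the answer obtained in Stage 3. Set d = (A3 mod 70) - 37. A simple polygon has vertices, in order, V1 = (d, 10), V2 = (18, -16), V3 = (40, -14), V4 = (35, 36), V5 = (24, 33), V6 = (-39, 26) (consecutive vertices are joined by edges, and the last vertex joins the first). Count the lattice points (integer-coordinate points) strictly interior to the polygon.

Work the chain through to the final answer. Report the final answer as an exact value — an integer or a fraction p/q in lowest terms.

2324

Stage 1: -5*(11)^2 + 9*(11)^1 + 2 = (-605) + (99) + (2) = -504; answer -504
Stage 2: A1 = -504; m = 504; squarings mod 1413: 845^1=845, 845^2=460, 845^4=1063, 845^8=982, 845^16=658, 845^32=586, 845^64=37, 845^128=1369, 845^256=523; 845^504 = 845^8 * 845^16 * 845^32 * 845^64 * 845^128 * 845^256 = 1198 (mod 1413); answer 1198
Stage 3: A2 = 1198; r = 28; remainder = value at the root: -6*(28)^4 - 2*(28)^3 + 1*(28)^2 - 7*(28)^1 - 8 = (-3687936) + (-43904) + (784) + (-196) + (-8) = -3731260; answer -3731260
Stage 4: A3 = -3731260; d = -17; cross terms: (-17*-16 - 18*10)=92, (18*-14 - 40*-16)=388, (40*36 - 35*-14)=1930, (35*33 - 24*36)=291, (24*26 - -39*33)=1911, (-39*10 - -17*26)=52; twice the area = |4664| = 4664; area = 2332; boundary points = 1 + 2 + 5 + 1 + 7 + 2 = 18; strictly interior points = area - boundary/2 + 1 = 2324; answer 2324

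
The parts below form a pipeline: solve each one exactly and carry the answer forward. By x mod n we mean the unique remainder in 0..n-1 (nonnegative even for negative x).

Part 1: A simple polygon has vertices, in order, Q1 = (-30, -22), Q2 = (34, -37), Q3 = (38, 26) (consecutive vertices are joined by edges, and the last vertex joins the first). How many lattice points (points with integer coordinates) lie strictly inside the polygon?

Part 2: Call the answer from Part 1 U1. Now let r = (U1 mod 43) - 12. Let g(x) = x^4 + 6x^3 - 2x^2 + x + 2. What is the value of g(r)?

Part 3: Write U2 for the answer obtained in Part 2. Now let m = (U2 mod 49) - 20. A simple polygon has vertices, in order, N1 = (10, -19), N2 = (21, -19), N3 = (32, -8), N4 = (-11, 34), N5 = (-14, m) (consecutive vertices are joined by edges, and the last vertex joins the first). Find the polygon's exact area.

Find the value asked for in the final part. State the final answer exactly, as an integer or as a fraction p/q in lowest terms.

Part 1: cross terms: (-30*-37 - 34*-22)=1858, (34*26 - 38*-37)=2290, (38*-22 - -30*26)=-56; twice the area = |4092| = 4092; area = 2046; boundary points = 1 + 1 + 4 = 6; strictly interior points = area - boundary/2 + 1 = 2044; answer 2044
Part 2: U1 = 2044; r = 11; 1*(11)^4 + 6*(11)^3 - 2*(11)^2 + 1*(11)^1 + 2 = (14641) + (7986) + (-242) + (11) + (2) = 22398; answer 22398
Part 3: U2 = 22398; m = -15; cross terms: (10*-19 - 21*-19)=209, (21*-8 - 32*-19)=440, (32*34 - -11*-8)=1000, (-11*-15 - -14*34)=641, (-14*-19 - 10*-15)=416; twice the area = |2706| = 2706; area = 1353; answer 1353

1353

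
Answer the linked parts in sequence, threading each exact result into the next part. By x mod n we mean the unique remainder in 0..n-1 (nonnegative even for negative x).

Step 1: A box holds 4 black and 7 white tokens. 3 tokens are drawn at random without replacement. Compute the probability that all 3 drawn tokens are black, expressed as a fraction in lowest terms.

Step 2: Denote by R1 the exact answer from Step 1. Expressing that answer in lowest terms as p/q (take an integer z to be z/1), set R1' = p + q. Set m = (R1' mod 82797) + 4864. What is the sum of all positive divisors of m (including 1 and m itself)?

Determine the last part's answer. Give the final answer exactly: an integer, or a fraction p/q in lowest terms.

5760

Step 1: total draws C(11,3) = 165; favorable C(4,3) = 4; P = 4/165; answer 4/165
Step 2: R1 = 4/165; threaded value p + q = 169; m = 5033; 5033 = 7 * 719; sigma = (1 + 7) * (1 + 719) = 8 * 720 = 5760; answer 5760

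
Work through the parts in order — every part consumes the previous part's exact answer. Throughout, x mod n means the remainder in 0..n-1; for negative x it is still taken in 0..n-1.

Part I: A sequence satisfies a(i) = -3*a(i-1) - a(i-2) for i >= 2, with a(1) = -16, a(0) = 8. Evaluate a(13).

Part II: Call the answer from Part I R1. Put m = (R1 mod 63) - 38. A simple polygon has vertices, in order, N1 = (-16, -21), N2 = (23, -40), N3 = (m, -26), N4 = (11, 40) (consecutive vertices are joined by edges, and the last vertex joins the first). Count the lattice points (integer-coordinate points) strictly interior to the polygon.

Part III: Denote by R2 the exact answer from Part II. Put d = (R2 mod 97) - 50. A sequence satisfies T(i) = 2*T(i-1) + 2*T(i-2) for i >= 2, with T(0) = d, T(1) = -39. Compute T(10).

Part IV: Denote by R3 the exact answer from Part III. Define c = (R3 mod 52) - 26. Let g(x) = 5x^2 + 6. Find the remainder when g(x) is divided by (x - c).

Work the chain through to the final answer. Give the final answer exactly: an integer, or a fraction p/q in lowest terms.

Part I: a(2) = -3*(-16) - 1*(8) = 40; iterating: a(2)=40, a(3)=-104, a(4)=272, a(5)=-712, a(6)=1864, a(7)=-4880, a(8)=12776, a(9)=-33448, a(10)=87568, a(11)=-229256, a(12)=600200, a(13)=-1571344; answer -1571344
Part II: R1 = -1571344; m = -36; cross terms: (-16*-40 - 23*-21)=1123, (23*-26 - -36*-40)=-2038, (-36*40 - 11*-26)=-1154, (11*-21 - -16*40)=409; twice the area = |-1660| = 1660; area = 830; boundary points = 1 + 1 + 1 + 1 = 4; strictly interior points = area - boundary/2 + 1 = 829; answer 829
Part III: R2 = 829; d = 3; T(2) = 2*(-39) + 2*(3) = -72; iterating: T(2)=-72, T(3)=-222, T(4)=-588, T(5)=-1620, T(6)=-4416, T(7)=-12072, T(8)=-32976, T(9)=-90096, T(10)=-246144; answer -246144
Part IV: R3 = -246144; c = -2; remainder = value at the root: 5*(-2)^2 + 6 = (20) + (6) = 26; answer 26

26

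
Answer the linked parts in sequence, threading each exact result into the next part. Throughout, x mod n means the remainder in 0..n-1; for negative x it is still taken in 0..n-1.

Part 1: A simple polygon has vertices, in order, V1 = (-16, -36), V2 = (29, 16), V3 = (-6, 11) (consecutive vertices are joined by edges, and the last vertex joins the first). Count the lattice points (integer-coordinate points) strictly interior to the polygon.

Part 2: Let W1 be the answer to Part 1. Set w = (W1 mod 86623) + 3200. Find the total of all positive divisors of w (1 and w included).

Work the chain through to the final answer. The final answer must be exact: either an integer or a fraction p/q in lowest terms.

Part 1: cross terms: (-16*16 - 29*-36)=788, (29*11 - -6*16)=415, (-6*-36 - -16*11)=392; twice the area = |1595| = 1595; area = 1595/2; boundary points = 1 + 5 + 1 = 7; strictly interior points = area - boundary/2 + 1 = 795; answer 795
Part 2: W1 = 795; w = 3995; 3995 = 5 * 17 * 47; sigma = (1 + 5) * (1 + 17) * (1 + 47) = 6 * 18 * 48 = 5184; answer 5184

5184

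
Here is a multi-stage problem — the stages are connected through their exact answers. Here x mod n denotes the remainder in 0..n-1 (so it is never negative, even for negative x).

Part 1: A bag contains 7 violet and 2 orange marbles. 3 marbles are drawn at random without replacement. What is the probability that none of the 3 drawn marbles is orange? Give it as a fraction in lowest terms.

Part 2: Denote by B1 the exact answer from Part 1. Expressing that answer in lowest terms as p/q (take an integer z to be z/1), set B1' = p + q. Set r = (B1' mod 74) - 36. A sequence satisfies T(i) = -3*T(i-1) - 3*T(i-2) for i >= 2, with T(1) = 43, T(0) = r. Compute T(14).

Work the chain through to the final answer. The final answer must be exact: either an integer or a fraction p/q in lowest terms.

-52488

Part 1: total draws C(9,3) = 84; favorable C(7,3) = 35; P = 5/12; answer 5/12
Part 2: B1 = 5/12; threaded value p + q = 17; r = -19; T(2) = -3*(43) - 3*(-19) = -72; iterating: T(2)=-72, T(3)=87, T(4)=-45, T(5)=-126, T(6)=513, T(7)=-1161, T(8)=1944, T(9)=-2349, T(10)=1215, T(11)=3402, T(12)=-13851, T(13)=31347, T(14)=-52488; answer -52488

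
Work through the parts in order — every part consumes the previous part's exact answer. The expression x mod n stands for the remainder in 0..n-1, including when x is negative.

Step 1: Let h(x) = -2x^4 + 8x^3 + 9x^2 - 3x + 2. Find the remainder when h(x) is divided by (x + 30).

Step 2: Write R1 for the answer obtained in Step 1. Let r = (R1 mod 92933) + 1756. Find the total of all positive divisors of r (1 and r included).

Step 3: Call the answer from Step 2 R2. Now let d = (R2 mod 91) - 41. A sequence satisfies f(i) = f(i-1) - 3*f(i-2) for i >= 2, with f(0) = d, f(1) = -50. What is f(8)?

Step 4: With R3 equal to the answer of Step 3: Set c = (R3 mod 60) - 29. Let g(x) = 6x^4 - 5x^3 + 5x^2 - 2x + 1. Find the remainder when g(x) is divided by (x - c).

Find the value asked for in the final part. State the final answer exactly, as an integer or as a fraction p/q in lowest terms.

Step 1: remainder = value at the root: -2*(-30)^4 + 8*(-30)^3 + 9*(-30)^2 - 3*(-30)^1 + 2 = (-1620000) + (-216000) + (8100) + (90) + (2) = -1827808; answer -1827808
Step 2: R1 = -1827808; r = 32608; 32608 = 2^5 * 1019; sigma = (1 + 2 + 4 + 8 + 16 + 32) * (1 + 1019) = 63 * 1020 = 64260; answer 64260
Step 3: R2 = 64260; d = -27; f(2) = 1*(-50) - 3*(-27) = 31; iterating: f(2)=31, f(3)=181, f(4)=88, f(5)=-455, f(6)=-719, f(7)=646, f(8)=2803; answer 2803
Step 4: R3 = 2803; c = 14; remainder = value at the root: 6*(14)^4 - 5*(14)^3 + 5*(14)^2 - 2*(14)^1 + 1 = (230496) + (-13720) + (980) + (-28) + (1) = 217729; answer 217729

217729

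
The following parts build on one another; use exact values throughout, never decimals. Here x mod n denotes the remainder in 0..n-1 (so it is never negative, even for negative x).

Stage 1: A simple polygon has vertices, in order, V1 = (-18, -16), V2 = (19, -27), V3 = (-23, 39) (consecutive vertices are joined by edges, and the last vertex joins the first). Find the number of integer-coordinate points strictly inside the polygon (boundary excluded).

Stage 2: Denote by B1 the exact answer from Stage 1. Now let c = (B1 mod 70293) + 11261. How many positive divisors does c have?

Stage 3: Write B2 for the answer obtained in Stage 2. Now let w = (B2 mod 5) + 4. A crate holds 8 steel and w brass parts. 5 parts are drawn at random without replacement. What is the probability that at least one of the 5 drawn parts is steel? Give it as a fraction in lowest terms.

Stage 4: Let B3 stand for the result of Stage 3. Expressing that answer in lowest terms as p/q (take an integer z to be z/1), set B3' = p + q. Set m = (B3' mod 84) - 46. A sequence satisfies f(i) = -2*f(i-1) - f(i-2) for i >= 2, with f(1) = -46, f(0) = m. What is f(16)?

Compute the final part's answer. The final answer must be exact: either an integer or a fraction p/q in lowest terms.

631

Stage 1: cross terms: (-18*-27 - 19*-16)=790, (19*39 - -23*-27)=120, (-23*-16 - -18*39)=1070; twice the area = |1980| = 1980; area = 990; boundary points = 1 + 6 + 5 = 12; strictly interior points = area - boundary/2 + 1 = 985; answer 985
Stage 2: B1 = 985; c = 12246; 12246 = 2 * 3 * 13 * 157; number of divisors = (1+1) * (1+1) * (1+1) * (1+1) = 16; answer 16
Stage 3: B2 = 16; w = 5; total draws C(13,5) = 1287; complement C(5,5) = 1; favorable 1287 - 1 = 1286; P = 1286/1287; answer 1286/1287
Stage 4: B3 = 1286/1287; threaded value p + q = 2573; m = 7; f(2) = -2*(-46) - 1*(7) = 85; iterating: f(2)=85, f(3)=-124, f(4)=163, f(5)=-202, f(6)=241, f(7)=-280, f(8)=319, f(9)=-358, f(10)=397, f(11)=-436, f(12)=475, f(13)=-514, f(14)=553, f(15)=-592, f(16)=631; answer 631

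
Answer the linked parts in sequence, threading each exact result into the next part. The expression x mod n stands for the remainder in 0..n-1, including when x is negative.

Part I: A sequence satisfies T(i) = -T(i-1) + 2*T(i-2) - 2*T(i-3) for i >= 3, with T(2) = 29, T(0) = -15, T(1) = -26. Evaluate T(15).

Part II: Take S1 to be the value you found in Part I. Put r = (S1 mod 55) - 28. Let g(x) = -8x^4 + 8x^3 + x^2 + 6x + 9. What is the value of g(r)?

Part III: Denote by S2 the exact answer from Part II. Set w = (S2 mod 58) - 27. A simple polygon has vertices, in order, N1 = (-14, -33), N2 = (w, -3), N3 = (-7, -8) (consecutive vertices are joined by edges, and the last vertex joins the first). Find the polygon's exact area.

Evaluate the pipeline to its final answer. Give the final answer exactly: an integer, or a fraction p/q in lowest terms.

Part I: T(3) = -1*(29) + 2*(-26) - 2*(-15) = -51; iterating: T(3)=-51, T(4)=161, T(5)=-321, T(6)=745, T(7)=-1709, T(8)=3841, T(9)=-8749, T(10)=19849, T(11)=-45029, T(12)=102225, T(13)=-231981, T(14)=526489, T(15)=-1194901; answer -1194901
Part II: S1 = -1194901; r = 1; -8*(1)^4 + 8*(1)^3 + 1*(1)^2 + 6*(1)^1 + 9 = (-8) + (8) + (1) + (6) + (9) = 16; answer 16
Part III: S2 = 16; w = -11; cross terms: (-14*-3 - -11*-33)=-321, (-11*-8 - -7*-3)=67, (-7*-33 - -14*-8)=119; twice the area = |-135| = 135; area = 135/2; answer 135/2

135/2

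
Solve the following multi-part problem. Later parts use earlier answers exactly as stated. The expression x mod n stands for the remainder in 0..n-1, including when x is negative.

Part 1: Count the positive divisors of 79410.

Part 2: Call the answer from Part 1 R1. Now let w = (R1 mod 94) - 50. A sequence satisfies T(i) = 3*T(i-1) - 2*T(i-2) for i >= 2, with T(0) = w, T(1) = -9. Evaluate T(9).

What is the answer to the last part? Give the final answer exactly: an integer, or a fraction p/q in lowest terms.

Part 1: 79410 = 2 * 3 * 5 * 2647; number of divisors = (1+1) * (1+1) * (1+1) * (1+1) = 16; answer 16
Part 2: R1 = 16; w = -34; T(2) = 3*(-9) - 2*(-34) = 41; iterating: T(2)=41, T(3)=141, T(4)=341, T(5)=741, T(6)=1541, T(7)=3141, T(8)=6341, T(9)=12741; answer 12741

12741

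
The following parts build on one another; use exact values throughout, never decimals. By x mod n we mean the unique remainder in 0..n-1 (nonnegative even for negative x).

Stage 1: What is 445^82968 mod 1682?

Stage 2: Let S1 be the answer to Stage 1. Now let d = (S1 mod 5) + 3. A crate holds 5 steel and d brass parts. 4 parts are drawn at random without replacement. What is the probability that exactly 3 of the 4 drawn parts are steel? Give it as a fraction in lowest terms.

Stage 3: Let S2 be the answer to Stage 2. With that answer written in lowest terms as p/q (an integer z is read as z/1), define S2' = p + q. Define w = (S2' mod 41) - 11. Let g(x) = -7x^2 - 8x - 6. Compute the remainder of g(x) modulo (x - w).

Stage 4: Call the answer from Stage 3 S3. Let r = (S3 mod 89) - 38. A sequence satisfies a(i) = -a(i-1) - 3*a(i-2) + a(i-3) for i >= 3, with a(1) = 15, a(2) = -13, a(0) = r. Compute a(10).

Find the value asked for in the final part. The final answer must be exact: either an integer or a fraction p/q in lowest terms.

891

Stage 1: squarings mod 1682: 445^1=445, 445^2=1231, 445^4=1561, 445^8=1185, 445^16=1437, 445^32=1155, 445^64=199, 445^128=915, 445^256=1271, 445^512=721, 445^1024=103, 445^2048=517, 445^4096=1533, 445^8192=335, 445^16384=1213, 445^32768=1301, 445^65536=509; 445^82968 = 445^8 * 445^16 * 445^1024 * 445^16384 * 445^65536 = 1213 (mod 1682); answer 1213
Stage 2: S1 = 1213; d = 6; total draws C(11,4) = 330; favorable C(5,3)*C(6,1) = 60; P = 2/11; answer 2/11
Stage 3: S2 = 2/11; threaded value p + q = 13; w = 2; remainder = value at the root: -7*(2)^2 - 8*(2)^1 - 6 = (-28) + (-16) + (-6) = -50; answer -50
Stage 4: S3 = -50; r = 1; a(3) = -1*(-13) - 3*(15) + 1*(1) = -31; iterating: a(3)=-31, a(4)=85, a(5)=-5, a(6)=-281, a(7)=381, a(8)=457, a(9)=-1881, a(10)=891; answer 891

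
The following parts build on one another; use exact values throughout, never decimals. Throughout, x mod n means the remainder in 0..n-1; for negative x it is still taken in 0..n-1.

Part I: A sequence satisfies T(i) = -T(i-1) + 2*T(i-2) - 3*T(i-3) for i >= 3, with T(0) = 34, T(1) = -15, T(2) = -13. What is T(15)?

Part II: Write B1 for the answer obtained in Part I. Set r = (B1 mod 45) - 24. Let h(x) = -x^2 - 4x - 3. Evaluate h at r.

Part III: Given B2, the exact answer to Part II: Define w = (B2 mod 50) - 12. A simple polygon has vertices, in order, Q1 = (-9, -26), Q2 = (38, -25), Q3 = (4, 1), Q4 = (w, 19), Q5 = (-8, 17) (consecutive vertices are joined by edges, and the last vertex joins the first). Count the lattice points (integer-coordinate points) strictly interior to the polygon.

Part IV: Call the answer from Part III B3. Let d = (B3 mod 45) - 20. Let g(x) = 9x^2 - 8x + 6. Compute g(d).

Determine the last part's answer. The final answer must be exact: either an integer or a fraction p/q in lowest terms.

Part I: T(3) = -1*(-13) + 2*(-15) - 3*(34) = -119; iterating: T(3)=-119, T(4)=138, T(5)=-337, T(6)=970, T(7)=-2058, T(8)=5009, T(9)=-12035, T(10)=28227, T(11)=-67324, T(12)=159883, T(13)=-379212, T(14)=900950, T(15)=-2139023; answer -2139023
Part II: B1 = -2139023; r = -17; -1*(-17)^2 - 4*(-17)^1 - 3 = (-289) + (68) + (-3) = -224; answer -224
Part III: B2 = -224; w = 14; cross terms: (-9*-25 - 38*-26)=1213, (38*1 - 4*-25)=138, (4*19 - 14*1)=62, (14*17 - -8*19)=390, (-8*-26 - -9*17)=361; twice the area = |2164| = 2164; area = 1082; boundary points = 1 + 2 + 2 + 2 + 1 = 8; strictly interior points = area - boundary/2 + 1 = 1079; answer 1079
Part IV: B3 = 1079; d = 24; 9*(24)^2 - 8*(24)^1 + 6 = (5184) + (-192) + (6) = 4998; answer 4998

4998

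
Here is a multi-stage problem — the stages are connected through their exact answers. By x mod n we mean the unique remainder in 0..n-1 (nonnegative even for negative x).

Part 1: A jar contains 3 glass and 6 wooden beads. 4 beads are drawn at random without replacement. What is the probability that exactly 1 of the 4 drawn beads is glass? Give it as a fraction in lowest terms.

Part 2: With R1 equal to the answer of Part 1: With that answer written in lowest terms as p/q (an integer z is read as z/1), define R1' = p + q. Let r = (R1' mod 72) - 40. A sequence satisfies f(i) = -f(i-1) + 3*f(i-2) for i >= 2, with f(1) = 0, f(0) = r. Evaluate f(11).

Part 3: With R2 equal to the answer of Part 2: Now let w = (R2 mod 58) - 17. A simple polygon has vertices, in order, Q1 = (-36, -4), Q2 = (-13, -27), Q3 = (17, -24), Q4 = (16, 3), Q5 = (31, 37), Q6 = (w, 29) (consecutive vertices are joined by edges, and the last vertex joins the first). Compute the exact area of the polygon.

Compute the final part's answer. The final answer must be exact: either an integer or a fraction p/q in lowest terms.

1997

Part 1: total draws C(9,4) = 126; favorable C(3,1)*C(6,3) = 60; P = 10/21; answer 10/21
Part 2: R1 = 10/21; threaded value p + q = 31; r = -9; f(2) = -1*(0) + 3*(-9) = -27; iterating: f(2)=-27, f(3)=27, f(4)=-108, f(5)=189, f(6)=-513, f(7)=1080, f(8)=-2619, f(9)=5859, f(10)=-13716, f(11)=31293; answer 31293
Part 3: R2 = 31293; w = 14; cross terms: (-36*-27 - -13*-4)=920, (-13*-24 - 17*-27)=771, (17*3 - 16*-24)=435, (16*37 - 31*3)=499, (31*29 - 14*37)=381, (14*-4 - -36*29)=988; twice the area = |3994| = 3994; area = 1997; answer 1997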